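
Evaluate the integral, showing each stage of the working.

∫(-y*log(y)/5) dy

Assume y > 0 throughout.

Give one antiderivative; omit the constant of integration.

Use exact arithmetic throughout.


Step 1. Integrate ∫(-y*log(y)/5) dy by parts with u = log(y), dv = (-y/5) dy, so v = -y**2/10 [assuming y > 0]: now -y**2*log(y)/10 + ∫(y/10) dy.
Step 2. Evaluate the standard form: now -y**2*log(y)/10 + y**2/20.
Answer: -y**2*log(y)/10 + y**2/20.


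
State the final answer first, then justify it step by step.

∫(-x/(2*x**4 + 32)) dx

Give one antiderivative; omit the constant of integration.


The answer is -atan(x**2/4)/16.
Step 1. Substitute u = x**2, turning ∫(-x/(2*x**4 + 32)) dx into ∫(-1/(4*(u**2 + 16))) du: now ∫(-1/(4*(u**2 + 16))) du.
Step 2. Evaluate the standard form: now -atan(u/4)/16.
Step 3. Substitute back u = x**2: now -atan(x**2/4)/16.
Answer: -atan(x**2/4)/16.


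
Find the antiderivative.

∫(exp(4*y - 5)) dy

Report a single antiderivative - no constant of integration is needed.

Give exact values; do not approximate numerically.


Answer: exp(4*y - 5)/4.


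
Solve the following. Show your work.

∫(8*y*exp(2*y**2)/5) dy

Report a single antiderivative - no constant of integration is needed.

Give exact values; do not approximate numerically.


Step 1. Substitute u = y**2, turning ∫(8*y*exp(2*y**2)/5) dy into ∫(4*exp(2*u)/5) du: now ∫(4*exp(2*u)/5) du.
Step 2. Evaluate the standard form: now 2*exp(2*u)/5.
Step 3. Substitute back u = y**2: now 2*exp(2*y**2)/5.
Answer: 2*exp(2*y**2)/5.


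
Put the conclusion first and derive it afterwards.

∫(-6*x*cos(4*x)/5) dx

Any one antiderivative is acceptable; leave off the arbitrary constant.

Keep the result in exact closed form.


The answer is -3*x*sin(4*x)/10 - 3*cos(4*x)/40.
Step 1. Integrate ∫(-6*x*cos(4*x)/5) dx by parts with u = x, dv = (-6*cos(4*x)/5) dx, so v = -3*sin(4*x)/10: now -3*x*sin(4*x)/10 + ∫(3*sin(4*x)/10) dx.
Step 2. Evaluate the standard form: now -3*x*sin(4*x)/10 - 3*cos(4*x)/40.
Answer: -3*x*sin(4*x)/10 - 3*cos(4*x)/40.


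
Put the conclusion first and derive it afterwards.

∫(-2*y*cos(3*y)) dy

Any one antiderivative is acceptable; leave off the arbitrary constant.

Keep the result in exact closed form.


The answer is -2*y*sin(3*y)/3 - 2*cos(3*y)/9.
Step 1. Integrate ∫(-2*y*cos(3*y)) dy by parts with u = y, dv = (-2*cos(3*y)) dy, so v = -2*sin(3*y)/3: now -2*y*sin(3*y)/3 + ∫(2*sin(3*y)/3) dy.
Step 2. Evaluate the standard form: now -2*y*sin(3*y)/3 - 2*cos(3*y)/9.
Answer: -2*y*sin(3*y)/3 - 2*cos(3*y)/9.


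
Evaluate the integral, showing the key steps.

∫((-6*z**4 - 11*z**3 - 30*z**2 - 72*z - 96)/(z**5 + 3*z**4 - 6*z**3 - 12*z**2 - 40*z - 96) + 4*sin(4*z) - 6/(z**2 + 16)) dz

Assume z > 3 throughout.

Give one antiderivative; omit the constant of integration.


Step 1. Rewrite: now ∫((-6*z**4 - 11*z**3 - 30*z**2 - 72*z - 96)/(z**5 + 3*z**4 - 6*z**3 - 12*z**2 - 40*z - 96)) dz + ∫(-6/(z**2 + 16)) dz + ∫(4*sin(4*z)) dz.
Step 2. Evaluate the standard form: now -3*atan(z/4)/2 + ∫((-6*z**4 - 11*z**3 - 30*z**2 - 72*z - 96)/(z**5 + 3*z**4 - 6*z**3 - 12*z**2 - 40*z - 96)) dz + ∫(4*sin(4*z)) dz.
Step 3. Decompose ∫((-6*z**4 - 11*z**3 - 30*z**2 - 72*z - 96)/(z**5 + 3*z**4 - 6*z**3 - 12*z**2 - 40*z - 96)) dz by partial fractions, (-6*z**4 - 11*z**3 - 30*z**2 - 72*z - 96)/(z**5 + 3*z**4 - 6*z**3 - 12*z**2 - 40*z - 96) = 2/(z**2 + 4) - 4/(z + 4) + 1/(z + 2) - 3/(z - 3): now -3*atan(z/4)/2 + ∫(-3/(z - 3)) dz + ∫(1/(z + 2)) dz + ∫(-4/(z + 4)) dz + ∫(2/(z**2 + 4)) dz + ∫(4*sin(4*z)) dz.
Step 4. Evaluate the standard form [assuming z > -2]: now log(z + 2) - 3*atan(z/4)/2 + ∫(-3/(z - 3)) dz + ∫(-4/(z + 4)) dz + ∫(2/(z**2 + 4)) dz + ∫(4*sin(4*z)) dz.
Step 5. Evaluate the standard form [assuming z > -4]: now log(z + 2) - 4*log(z + 4) - 3*atan(z/4)/2 + ∫(-3/(z - 3)) dz + ∫(2/(z**2 + 4)) dz + ∫(4*sin(4*z)) dz.
Step 6. Evaluate the standard form [assuming z > 3]: now -3*log(z - 3) + log(z + 2) - 4*log(z + 4) - 3*atan(z/4)/2 + ∫(2/(z**2 + 4)) dz + ∫(4*sin(4*z)) dz.
Step 7. Evaluate the standard form: now -3*log(z - 3) + log(z + 2) - 4*log(z + 4) - 3*atan(z/4)/2 + atan(z/2) + ∫(4*sin(4*z)) dz.
Step 8. Evaluate the standard form: now -3*log(z - 3) + log(z + 2) - 4*log(z + 4) - cos(4*z) - 3*atan(z/4)/2 + atan(z/2).
Answer: -3*log(z - 3) + log(z + 2) - 4*log(z + 4) - cos(4*z) - 3*atan(z/4)/2 + atan(z/2).


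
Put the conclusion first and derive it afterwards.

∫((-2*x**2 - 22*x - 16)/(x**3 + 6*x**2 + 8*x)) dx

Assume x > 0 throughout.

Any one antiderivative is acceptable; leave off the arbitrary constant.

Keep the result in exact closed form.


The answer is -2*log(x) - 5*log(x + 2) + 5*log(x + 4).
Step 1. Decompose ∫((-2*x**2 - 22*x - 16)/(x**3 + 6*x**2 + 8*x)) dx by partial fractions, (-2*x**2 - 22*x - 16)/(x**3 + 6*x**2 + 8*x) = 5/(x + 4) - 5/(x + 2) - 2/x: now ∫(-2/x) dx + ∫(-5/(x + 2)) dx + ∫(5/(x + 4)) dx.
Step 2. Evaluate the standard form [assuming x > -4]: now 5*log(x + 4) + ∫(-2/x) dx + ∫(-5/(x + 2)) dx.
Step 3. Evaluate the standard form [assuming x > -2]: now -5*log(x + 2) + 5*log(x + 4) + ∫(-2/x) dx.
Step 4. Evaluate the standard form [assuming x > 0]: now -2*log(x) - 5*log(x + 2) + 5*log(x + 4).
Answer: -2*log(x) - 5*log(x + 2) + 5*log(x + 4).


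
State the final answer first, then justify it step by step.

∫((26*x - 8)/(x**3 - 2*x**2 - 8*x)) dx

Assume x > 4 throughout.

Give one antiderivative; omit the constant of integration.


The answer is log(x) + 4*log(x - 4) - 5*log(x + 2).
Step 1. Decompose ∫((26*x - 8)/(x**3 - 2*x**2 - 8*x)) dx by partial fractions, (26*x - 8)/(x**3 - 2*x**2 - 8*x) = -5/(x + 2) + 4/(x - 4) + 1/x: now ∫(1/x) dx + ∫(4/(x - 4)) dx + ∫(-5/(x + 2)) dx.
Step 2. Evaluate the standard form [assuming x > 4]: now 4*log(x - 4) + ∫(1/x) dx + ∫(-5/(x + 2)) dx.
Step 3. Evaluate the standard form [assuming x > 0]: now log(x) + 4*log(x - 4) + ∫(-5/(x + 2)) dx.
Step 4. Evaluate the standard form [assuming x > -2]: now log(x) + 4*log(x - 4) - 5*log(x + 2).
Answer: log(x) + 4*log(x - 4) - 5*log(x + 2).


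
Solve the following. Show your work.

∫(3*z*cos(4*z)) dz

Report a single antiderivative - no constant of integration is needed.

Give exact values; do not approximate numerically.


Step 1. Integrate ∫(3*z*cos(4*z)) dz by parts with u = z, dv = (3*cos(4*z)) dz, so v = 3*sin(4*z)/4: now 3*z*sin(4*z)/4 + ∫(-3*sin(4*z)/4) dz.
Step 2. Evaluate the standard form: now 3*z*sin(4*z)/4 + 3*cos(4*z)/16.
Answer: 3*z*sin(4*z)/4 + 3*cos(4*z)/16.


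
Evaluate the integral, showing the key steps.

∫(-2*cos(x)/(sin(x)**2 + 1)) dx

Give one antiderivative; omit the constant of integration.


Step 1. Substitute u = sin(x), turning ∫(-2*cos(x)/(sin(x)**2 + 1)) dx into ∫(-2/(u**2 + 1)) du: now ∫(-2/(u**2 + 1)) du.
Step 2. Evaluate the standard form: now -2*atan(u).
Step 3. Substitute back u = sin(x): now -2*atan(sin(x)).
Answer: -2*atan(sin(x)).


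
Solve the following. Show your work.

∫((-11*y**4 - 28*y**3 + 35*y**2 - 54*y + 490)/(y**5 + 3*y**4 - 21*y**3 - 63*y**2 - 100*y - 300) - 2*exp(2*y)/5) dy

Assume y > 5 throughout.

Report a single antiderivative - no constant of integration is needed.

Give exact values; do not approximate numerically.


Step 1. Rewrite: now ∫((-11*y**4 - 28*y**3 + 35*y**2 - 54*y + 490)/(y**5 + 3*y**4 - 21*y**3 - 63*y**2 - 100*y - 300)) dy + ∫(-2*exp(2*y)/5) dy.
Step 2. Evaluate the standard form: now -exp(2*y)/5 + ∫((-11*y**4 - 28*y**3 + 35*y**2 - 54*y + 490)/(y**5 + 3*y**4 - 21*y**3 - 63*y**2 - 100*y - 300)) dy.
Step 3. Decompose ∫((-11*y**4 - 28*y**3 + 35*y**2 - 54*y + 490)/(y**5 + 3*y**4 - 21*y**3 - 63*y**2 - 100*y - 300)) dy by partial fractions, (-11*y**4 - 28*y**3 + 35*y**2 - 54*y + 490)/(y**5 + 3*y**4 - 21*y**3 - 63*y**2 - 100*y - 300) = -2/(y**2 + 4) - 3/(y + 5) - 4/(y + 3) - 4/(y - 5): now -exp(2*y)/5 + ∫(-4/(y - 5)) dy + ∫(-4/(y + 3)) dy + ∫(-3/(y + 5)) dy + ∫(-2/(y**2 + 4)) dy.
Step 4. Evaluate the standard form [assuming y > -5]: now -exp(2*y)/5 - 3*log(y + 5) + ∫(-4/(y - 5)) dy + ∫(-4/(y + 3)) dy + ∫(-2/(y**2 + 4)) dy.
Step 5. Evaluate the standard form [assuming y > -3]: now -exp(2*y)/5 - 4*log(y + 3) - 3*log(y + 5) + ∫(-4/(y - 5)) dy + ∫(-2/(y**2 + 4)) dy.
Step 6. Evaluate the standard form [assuming y > 5]: now -exp(2*y)/5 - 4*log(y - 5) - 4*log(y + 3) - 3*log(y + 5) + ∫(-2/(y**2 + 4)) dy.
Step 7. Evaluate the standard form: now -exp(2*y)/5 - 4*log(y - 5) - 4*log(y + 3) - 3*log(y + 5) - atan(y/2).
Answer: -exp(2*y)/5 - 4*log(y - 5) - 4*log(y + 3) - 3*log(y + 5) - atan(y/2).


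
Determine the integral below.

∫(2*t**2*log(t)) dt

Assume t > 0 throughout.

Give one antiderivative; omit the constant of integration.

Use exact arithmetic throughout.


Answer: 2*t**3*log(t)/3 - 2*t**3/9.


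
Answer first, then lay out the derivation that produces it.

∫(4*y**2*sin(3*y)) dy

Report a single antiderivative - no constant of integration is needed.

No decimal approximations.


The answer is -4*y**2*cos(3*y)/3 + 8*y*sin(3*y)/9 + 8*cos(3*y)/27.
Step 1. Integrate ∫(4*y**2*sin(3*y)) dy by parts with u = y**2, dv = (4*sin(3*y)) dy, so v = -4*cos(3*y)/3: now -4*y**2*cos(3*y)/3 + ∫(8*y*cos(3*y)/3) dy.
Step 2. Integrate ∫(8*y*cos(3*y)/3) dy by parts with u = y, dv = (8*cos(3*y)/3) dy, so v = 8*sin(3*y)/9: now -4*y**2*cos(3*y)/3 + 8*y*sin(3*y)/9 + ∫(-8*sin(3*y)/9) dy.
Step 3. Evaluate the standard form: now -4*y**2*cos(3*y)/3 + 8*y*sin(3*y)/9 + 8*cos(3*y)/27.
Answer: -4*y**2*cos(3*y)/3 + 8*y*sin(3*y)/9 + 8*cos(3*y)/27.


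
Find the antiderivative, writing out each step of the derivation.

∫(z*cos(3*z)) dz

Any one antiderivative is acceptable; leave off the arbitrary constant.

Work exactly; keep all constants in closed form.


Step 1. Integrate ∫(z*cos(3*z)) dz by parts with u = z, dv = (cos(3*z)) dz, so v = sin(3*z)/3: now z*sin(3*z)/3 + ∫(-sin(3*z)/3) dz.
Step 2. Evaluate the standard form: now z*sin(3*z)/3 + cos(3*z)/9.
Answer: z*sin(3*z)/3 + cos(3*z)/9.


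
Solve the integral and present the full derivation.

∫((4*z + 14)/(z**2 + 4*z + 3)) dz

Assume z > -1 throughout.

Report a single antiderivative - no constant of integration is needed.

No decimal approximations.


Step 1. Decompose ∫((4*z + 14)/(z**2 + 4*z + 3)) dz by partial fractions, (4*z + 14)/(z**2 + 4*z + 3) = -1/(z + 3) + 5/(z + 1): now ∫(5/(z + 1)) dz + ∫(-1/(z + 3)) dz.
Step 2. Evaluate the standard form [assuming z > -3]: now -log(z + 3) + ∫(5/(z + 1)) dz.
Step 3. Evaluate the standard form [assuming z > -1]: now 5*log(z + 1) - log(z + 3).
Answer: 5*log(z + 1) - log(z + 3).


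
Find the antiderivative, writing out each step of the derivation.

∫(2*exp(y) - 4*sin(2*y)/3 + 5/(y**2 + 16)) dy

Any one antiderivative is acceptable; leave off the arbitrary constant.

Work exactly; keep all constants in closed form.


Step 1. Rewrite: now ∫(5/(y**2 + 16)) dy + ∫(2*exp(y)) dy + ∫(-4*sin(2*y)/3) dy.
Step 2. Evaluate the standard form: now 2*exp(y) + ∫(5/(y**2 + 16)) dy + ∫(-4*sin(2*y)/3) dy.
Step 3. Evaluate the standard form: now 2*exp(y) + 5*atan(y/4)/4 + ∫(-4*sin(2*y)/3) dy.
Step 4. Evaluate the standard form: now 2*exp(y) + 2*cos(2*y)/3 + 5*atan(y/4)/4.
Answer: 2*exp(y) + 2*cos(2*y)/3 + 5*atan(y/4)/4.


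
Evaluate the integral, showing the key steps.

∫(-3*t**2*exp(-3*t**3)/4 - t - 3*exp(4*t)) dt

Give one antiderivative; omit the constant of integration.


Step 1. Rewrite: now ∫(-t) dt + ∫(-3*t**2*exp(-3*t**3)/4) dt + ∫(-3*exp(4*t)) dt.
Step 2. Substitute u = t**3, turning ∫(-3*t**2*exp(-3*t**3)/4) dt into ∫(-exp(-3*u)/4) du: now ∫(-t) dt + ∫(-3*exp(4*t)) dt + ∫(-exp(-3*u)/4) du.
Step 3. Evaluate the standard form: now ∫(-t) dt + ∫(-3*exp(4*t)) dt + exp(-3*u)/12.
Step 4. Substitute back u = t**3: now ∫(-t) dt + ∫(-3*exp(4*t)) dt + exp(-3*t**3)/12.
Step 5. Evaluate the standard form: now -3*exp(4*t)/4 + ∫(-t) dt + exp(-3*t**3)/12.
Step 6. Evaluate the standard form: now -t**2/2 - 3*exp(4*t)/4 + exp(-3*t**3)/12.
Answer: -t**2/2 - 3*exp(4*t)/4 + exp(-3*t**3)/12.


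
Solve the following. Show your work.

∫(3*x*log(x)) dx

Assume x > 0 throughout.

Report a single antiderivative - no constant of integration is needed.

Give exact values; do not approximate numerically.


Step 1. Integrate ∫(3*x*log(x)) dx by parts with u = log(x), dv = (3*x) dx, so v = 3*x**2/2 [assuming x > 0]: now 3*x**2*log(x)/2 + ∫(-3*x/2) dx.
Step 2. Evaluate the standard form: now 3*x**2*log(x)/2 - 3*x**2/4.
Answer: 3*x**2*log(x)/2 - 3*x**2/4.


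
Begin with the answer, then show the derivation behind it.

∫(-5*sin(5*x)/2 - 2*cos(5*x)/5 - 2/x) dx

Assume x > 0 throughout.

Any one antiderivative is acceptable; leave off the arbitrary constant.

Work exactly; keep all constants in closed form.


The answer is -2*log(x) - 2*sin(5*x)/25 + cos(5*x)/2.
Step 1. Rewrite: now ∫(-2/x) dx + ∫(-5*sin(5*x)/2) dx + ∫(-2*cos(5*x)/5) dx.
Step 2. Evaluate the standard form [assuming x > 0]: now -2*log(x) + ∫(-5*sin(5*x)/2) dx + ∫(-2*cos(5*x)/5) dx.
Step 3. Evaluate the standard form: now -2*log(x) + cos(5*x)/2 + ∫(-2*cos(5*x)/5) dx.
Step 4. Evaluate the standard form: now -2*log(x) - 2*sin(5*x)/25 + cos(5*x)/2.
Answer: -2*log(x) - 2*sin(5*x)/25 + cos(5*x)/2.


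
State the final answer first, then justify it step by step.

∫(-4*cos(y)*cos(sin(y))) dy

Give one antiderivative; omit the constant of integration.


The answer is -4*sin(sin(y)).
Step 1. Substitute u = sin(y), turning ∫(-4*cos(y)*cos(sin(y))) dy into ∫(-4*cos(u)) du: now ∫(-4*cos(u)) du.
Step 2. Evaluate the standard form: now -4*sin(u).
Step 3. Substitute back u = sin(y): now -4*sin(sin(y)).
Answer: -4*sin(sin(y)).


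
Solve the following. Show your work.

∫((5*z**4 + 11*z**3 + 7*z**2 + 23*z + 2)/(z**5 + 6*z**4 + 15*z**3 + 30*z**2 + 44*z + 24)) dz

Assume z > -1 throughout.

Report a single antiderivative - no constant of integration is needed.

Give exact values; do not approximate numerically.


Step 1. Decompose ∫((5*z**4 + 11*z**3 + 7*z**2 + 23*z + 2)/(z**5 + 6*z**4 + 15*z**3 + 30*z**2 + 44*z + 24)) dz by partial fractions, (5*z**4 + 11*z**3 + 7*z**2 + 23*z + 2)/(z**5 + 6*z**4 + 15*z**3 + 30*z**2 + 44*z + 24) = -3/(z**2 + 4) + 4/(z + 3) + 3/(z + 2) - 2/(z + 1): now ∫(-2/(z + 1)) dz + ∫(3/(z + 2)) dz + ∫(4/(z + 3)) dz + ∫(-3/(z**2 + 4)) dz.
Step 2. Evaluate the standard form [assuming z > -2]: now 3*log(z + 2) + ∫(-2/(z + 1)) dz + ∫(4/(z + 3)) dz + ∫(-3/(z**2 + 4)) dz.
Step 3. Evaluate the standard form [assuming z > -3]: now 3*log(z + 2) + 4*log(z + 3) + ∫(-2/(z + 1)) dz + ∫(-3/(z**2 + 4)) dz.
Step 4. Evaluate the standard form [assuming z > -1]: now -2*log(z + 1) + 3*log(z + 2) + 4*log(z + 3) + ∫(-3/(z**2 + 4)) dz.
Step 5. Evaluate the standard form: now -2*log(z + 1) + 3*log(z + 2) + 4*log(z + 3) - 3*atan(z/2)/2.
Answer: -2*log(z + 1) + 3*log(z + 2) + 4*log(z + 3) - 3*atan(z/2)/2.


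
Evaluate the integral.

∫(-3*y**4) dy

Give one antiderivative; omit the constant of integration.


Answer: -3*y**5/5.


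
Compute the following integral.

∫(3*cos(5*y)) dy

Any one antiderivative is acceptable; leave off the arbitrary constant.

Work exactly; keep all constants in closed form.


Answer: 3*sin(5*y)/5.


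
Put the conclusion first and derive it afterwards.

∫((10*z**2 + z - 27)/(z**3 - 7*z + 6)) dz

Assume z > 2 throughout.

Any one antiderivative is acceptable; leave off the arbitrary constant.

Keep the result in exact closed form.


The answer is 3*log(z - 2) + 4*log(z - 1) + 3*log(z + 3).
Step 1. Decompose ∫((10*z**2 + z - 27)/(z**3 - 7*z + 6)) dz by partial fractions, (10*z**2 + z - 27)/(z**3 - 7*z + 6) = 3/(z + 3) + 4/(z - 1) + 3/(z - 2): now ∫(3/(z - 2)) dz + ∫(4/(z - 1)) dz + ∫(3/(z + 3)) dz.
Step 2. Evaluate the standard form [assuming z > -3]: now 3*log(z + 3) + ∫(3/(z - 2)) dz + ∫(4/(z - 1)) dz.
Step 3. Evaluate the standard form [assuming z > 1]: now 4*log(z - 1) + 3*log(z + 3) + ∫(3/(z - 2)) dz.
Step 4. Evaluate the standard form [assuming z > 2]: now 3*log(z - 2) + 4*log(z - 1) + 3*log(z + 3).
Answer: 3*log(z - 2) + 4*log(z - 1) + 3*log(z + 3).


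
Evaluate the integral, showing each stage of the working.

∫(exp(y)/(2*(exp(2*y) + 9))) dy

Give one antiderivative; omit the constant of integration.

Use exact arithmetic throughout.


Step 1. Substitute u = exp(y), turning ∫(exp(y)/(2*(exp(2*y) + 9))) dy into ∫(1/(2*(u**2 + 9))) du: now ∫(1/(2*(u**2 + 9))) du.
Step 2. Evaluate the standard form: now atan(u/3)/6.
Step 3. Substitute back u = exp(y): now atan(exp(y)/3)/6.
Answer: atan(exp(y)/3)/6.


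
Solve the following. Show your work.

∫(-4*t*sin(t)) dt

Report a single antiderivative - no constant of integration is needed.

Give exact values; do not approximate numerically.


Step 1. Integrate ∫(-4*t*sin(t)) dt by parts with u = t, dv = (-4*sin(t)) dt, so v = 4*cos(t): now 4*t*cos(t) + ∫(-4*cos(t)) dt.
Step 2. Evaluate the standard form: now 4*t*cos(t) - 4*sin(t).
Answer: 4*t*cos(t) - 4*sin(t).


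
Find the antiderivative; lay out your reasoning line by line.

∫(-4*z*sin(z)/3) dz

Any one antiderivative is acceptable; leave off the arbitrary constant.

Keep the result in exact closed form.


Step 1. Integrate ∫(-4*z*sin(z)/3) dz by parts with u = z, dv = (-4*sin(z)/3) dz, so v = 4*cos(z)/3: now 4*z*cos(z)/3 + ∫(-4*cos(z)/3) dz.
Step 2. Evaluate the standard form: now 4*z*cos(z)/3 - 4*sin(z)/3.
Answer: 4*z*cos(z)/3 - 4*sin(z)/3.


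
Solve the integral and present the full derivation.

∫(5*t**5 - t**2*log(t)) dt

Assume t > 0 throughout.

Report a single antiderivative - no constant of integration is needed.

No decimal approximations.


Step 1. Rewrite: now ∫(5*t**5) dt + ∫(-t**2*log(t)) dt.
Step 2. Evaluate the standard form: now 5*t**6/6 + ∫(-t**2*log(t)) dt.
Step 3. Integrate ∫(-t**2*log(t)) dt by parts with u = log(t), dv = (-t**2) dt, so v = -t**3/3 [assuming t > 0]: now 5*t**6/6 - t**3*log(t)/3 + ∫(t**2/3) dt.
Step 4. Evaluate the standard form: now 5*t**6/6 - t**3*log(t)/3 + t**3/9.
Answer: 5*t**6/6 - t**3*log(t)/3 + t**3/9.


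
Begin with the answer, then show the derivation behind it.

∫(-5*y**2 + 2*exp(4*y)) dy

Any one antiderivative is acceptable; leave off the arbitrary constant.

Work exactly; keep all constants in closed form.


The answer is -5*y**3/3 + exp(4*y)/2.
Step 1. Rewrite: now ∫(-5*y**2) dy + ∫(2*exp(4*y)) dy.
Step 2. Evaluate the standard form: now -5*y**3/3 + ∫(2*exp(4*y)) dy.
Step 3. Evaluate the standard form: now -5*y**3/3 + exp(4*y)/2.
Answer: -5*y**3/3 + exp(4*y)/2.


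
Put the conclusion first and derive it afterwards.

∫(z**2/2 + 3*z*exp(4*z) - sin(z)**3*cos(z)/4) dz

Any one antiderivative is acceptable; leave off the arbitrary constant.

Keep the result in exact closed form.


The answer is z**3/6 + 3*z*exp(4*z)/4 - 3*exp(4*z)/16 - sin(z)**4/16.
Step 1. Rewrite: now ∫(z**2/2) dz + ∫(3*z*exp(4*z)) dz + ∫(-sin(z)**3*cos(z)/4) dz.
Step 2. Substitute u = sin(z), turning ∫(-sin(z)**3*cos(z)/4) dz into ∫(-u**3/4) du: now ∫(-u**3/4) du + ∫(z**2/2) dz + ∫(3*z*exp(4*z)) dz.
Step 3. Evaluate the standard form: now -u**4/16 + ∫(z**2/2) dz + ∫(3*z*exp(4*z)) dz.
Step 4. Substitute back u = sin(z): now -sin(z)**4/16 + ∫(z**2/2) dz + ∫(3*z*exp(4*z)) dz.
Step 5. Evaluate the standard form: now z**3/6 - sin(z)**4/16 + ∫(3*z*exp(4*z)) dz.
Step 6. Integrate ∫(3*z*exp(4*z)) dz by parts with u = z, dv = (3*exp(4*z)) dz, so v = 3*exp(4*z)/4: now z**3/6 + 3*z*exp(4*z)/4 - sin(z)**4/16 + ∫(-3*exp(4*z)/4) dz.
Step 7. Evaluate the standard form: now z**3/6 + 3*z*exp(4*z)/4 - 3*exp(4*z)/16 - sin(z)**4/16.
Answer: z**3/6 + 3*z*exp(4*z)/4 - 3*exp(4*z)/16 - sin(z)**4/16.


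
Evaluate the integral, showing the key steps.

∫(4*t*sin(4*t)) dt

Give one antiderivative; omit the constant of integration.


Step 1. Integrate ∫(4*t*sin(4*t)) dt by parts with u = t, dv = (4*sin(4*t)) dt, so v = -cos(4*t): now -t*cos(4*t) + ∫(cos(4*t)) dt.
Step 2. Evaluate the standard form: now -t*cos(4*t) + sin(4*t)/4.
Answer: -t*cos(4*t) + sin(4*t)/4.


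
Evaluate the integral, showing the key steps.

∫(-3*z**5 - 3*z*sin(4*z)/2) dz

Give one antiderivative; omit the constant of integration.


Step 1. Rewrite: now ∫(-3*z**5) dz + ∫(-3*z*sin(4*z)/2) dz.
Step 2. Evaluate the standard form: now -z**6/2 + ∫(-3*z*sin(4*z)/2) dz.
Step 3. Integrate ∫(-3*z*sin(4*z)/2) dz by parts with u = z, dv = (-3*sin(4*z)/2) dz, so v = 3*cos(4*z)/8: now -z**6/2 + 3*z*cos(4*z)/8 + ∫(-3*cos(4*z)/8) dz.
Step 4. Evaluate the standard form: now -z**6/2 + 3*z*cos(4*z)/8 - 3*sin(4*z)/32.
Answer: -z**6/2 + 3*z*cos(4*z)/8 - 3*sin(4*z)/32.


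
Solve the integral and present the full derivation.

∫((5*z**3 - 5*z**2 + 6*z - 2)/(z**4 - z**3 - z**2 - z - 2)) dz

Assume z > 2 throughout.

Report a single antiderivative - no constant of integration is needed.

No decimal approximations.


Step 1. Decompose ∫((5*z**3 - 5*z**2 + 6*z - 2)/(z**4 - z**3 - z**2 - z - 2)) dz by partial fractions, (5*z**3 - 5*z**2 + 6*z - 2)/(z**4 - z**3 - z**2 - z - 2) = -1/(z**2 + 1) + 3/(z + 1) + 2/(z - 2): now ∫(2/(z - 2)) dz + ∫(3/(z + 1)) dz + ∫(-1/(z**2 + 1)) dz.
Step 2. Evaluate the standard form [assuming z > 2]: now 2*log(z - 2) + ∫(3/(z + 1)) dz + ∫(-1/(z**2 + 1)) dz.
Step 3. Evaluate the standard form [assuming z > -1]: now 2*log(z - 2) + 3*log(z + 1) + ∫(-1/(z**2 + 1)) dz.
Step 4. Evaluate the standard form: now 2*log(z - 2) + 3*log(z + 1) - atan(z).
Answer: 2*log(z - 2) + 3*log(z + 1) - atan(z).


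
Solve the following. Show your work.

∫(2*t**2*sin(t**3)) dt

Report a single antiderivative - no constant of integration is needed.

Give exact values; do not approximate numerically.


Step 1. Substitute u = t**3, turning ∫(2*t**2*sin(t**3)) dt into ∫(2*sin(u)/3) du: now ∫(2*sin(u)/3) du.
Step 2. Evaluate the standard form: now -2*cos(u)/3.
Step 3. Substitute back u = t**3: now -2*cos(t**3)/3.
Answer: -2*cos(t**3)/3.


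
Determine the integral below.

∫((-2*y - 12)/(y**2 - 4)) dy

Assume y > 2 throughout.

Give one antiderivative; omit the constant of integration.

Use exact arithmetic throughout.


Answer: -4*log(y - 2) + 2*log(y + 2).


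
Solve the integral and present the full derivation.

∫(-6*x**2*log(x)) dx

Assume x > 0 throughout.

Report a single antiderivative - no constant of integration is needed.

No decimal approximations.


Step 1. Integrate ∫(-6*x**2*log(x)) dx by parts with u = log(x), dv = (-6*x**2) dx, so v = -2*x**3 [assuming x > 0]: now -2*x**3*log(x) + ∫(2*x**2) dx.
Step 2. Evaluate the standard form: now -2*x**3*log(x) + 2*x**3/3.
Answer: -2*x**3*log(x) + 2*x**3/3.


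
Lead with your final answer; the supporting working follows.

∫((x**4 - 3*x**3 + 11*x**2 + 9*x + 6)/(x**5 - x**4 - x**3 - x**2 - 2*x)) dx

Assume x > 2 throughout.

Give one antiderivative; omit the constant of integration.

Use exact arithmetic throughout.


The answer is -3*log(x) + 2*log(x - 2) + 2*log(x + 1) - 4*atan(x).
Step 1. Decompose ∫((x**4 - 3*x**3 + 11*x**2 + 9*x + 6)/(x**5 - x**4 - x**3 - x**2 - 2*x)) dx by partial fractions, (x**4 - 3*x**3 + 11*x**2 + 9*x + 6)/(x**5 - x**4 - x**3 - x**2 - 2*x) = -4/(x**2 + 1) + 2/(x + 1) + 2/(x - 2) - 3/x: now ∫(-3/x) dx + ∫(2/(x - 2)) dx + ∫(2/(x + 1)) dx + ∫(-4/(x**2 + 1)) dx.
Step 2. Evaluate the standard form [assuming x > 2]: now 2*log(x - 2) + ∫(-3/x) dx + ∫(2/(x + 1)) dx + ∫(-4/(x**2 + 1)) dx.
Step 3. Evaluate the standard form [assuming x > -1]: now 2*log(x - 2) + 2*log(x + 1) + ∫(-3/x) dx + ∫(-4/(x**2 + 1)) dx.
Step 4. Evaluate the standard form [assuming x > 0]: now -3*log(x) + 2*log(x - 2) + 2*log(x + 1) + ∫(-4/(x**2 + 1)) dx.
Step 5. Evaluate the standard form: now -3*log(x) + 2*log(x - 2) + 2*log(x + 1) - 4*atan(x).
Answer: -3*log(x) + 2*log(x - 2) + 2*log(x + 1) - 4*atan(x).


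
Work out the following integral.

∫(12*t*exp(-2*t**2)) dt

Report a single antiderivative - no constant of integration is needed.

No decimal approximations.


Answer: -3*exp(-2*t**2).


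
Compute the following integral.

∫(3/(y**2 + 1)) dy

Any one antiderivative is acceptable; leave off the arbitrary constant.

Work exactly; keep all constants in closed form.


Answer: 3*atan(y).


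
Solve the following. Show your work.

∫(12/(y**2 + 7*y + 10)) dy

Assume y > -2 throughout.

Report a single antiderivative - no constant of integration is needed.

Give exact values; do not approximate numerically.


Step 1. Decompose ∫(12/(y**2 + 7*y + 10)) dy by partial fractions, 12/(y**2 + 7*y + 10) = -4/(y + 5) + 4/(y + 2): now ∫(4/(y + 2)) dy + ∫(-4/(y + 5)) dy.
Step 2. Evaluate the standard form [assuming y > -2]: now 4*log(y + 2) + ∫(-4/(y + 5)) dy.
Step 3. Evaluate the standard form [assuming y > -5]: now 4*log(y + 2) - 4*log(y + 5).
Answer: 4*log(y + 2) - 4*log(y + 5).


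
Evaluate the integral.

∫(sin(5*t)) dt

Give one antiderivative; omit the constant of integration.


Answer: -cos(5*t)/5.


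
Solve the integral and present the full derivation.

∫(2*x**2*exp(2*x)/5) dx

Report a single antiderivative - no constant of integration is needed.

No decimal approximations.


Step 1. Integrate ∫(2*x**2*exp(2*x)/5) dx by parts with u = x**2, dv = (2*exp(2*x)/5) dx, so v = exp(2*x)/5: now x**2*exp(2*x)/5 + ∫(-2*x*exp(2*x)/5) dx.
Step 2. Integrate ∫(-2*x*exp(2*x)/5) dx by parts with u = x, dv = (-2*exp(2*x)/5) dx, so v = -exp(2*x)/5: now x**2*exp(2*x)/5 - x*exp(2*x)/5 + ∫(exp(2*x)/5) dx.
Step 3. Evaluate the standard form: now x**2*exp(2*x)/5 - x*exp(2*x)/5 + exp(2*x)/10.
Answer: x**2*exp(2*x)/5 - x*exp(2*x)/5 + exp(2*x)/10.


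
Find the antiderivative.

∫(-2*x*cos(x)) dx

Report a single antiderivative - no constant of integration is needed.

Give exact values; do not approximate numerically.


Answer: -2*x*sin(x) - 2*cos(x).


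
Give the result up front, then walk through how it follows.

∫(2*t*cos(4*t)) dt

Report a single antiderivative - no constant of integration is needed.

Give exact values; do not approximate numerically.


The answer is t*sin(4*t)/2 + cos(4*t)/8.
Step 1. Integrate ∫(2*t*cos(4*t)) dt by parts with u = t, dv = (2*cos(4*t)) dt, so v = sin(4*t)/2: now t*sin(4*t)/2 + ∫(-sin(4*t)/2) dt.
Step 2. Evaluate the standard form: now t*sin(4*t)/2 + cos(4*t)/8.
Answer: t*sin(4*t)/2 + cos(4*t)/8.


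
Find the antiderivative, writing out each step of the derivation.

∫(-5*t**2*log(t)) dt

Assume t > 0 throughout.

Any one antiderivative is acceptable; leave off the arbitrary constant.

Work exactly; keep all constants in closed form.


Step 1. Integrate ∫(-5*t**2*log(t)) dt by parts with u = log(t), dv = (-5*t**2) dt, so v = -5*t**3/3 [assuming t > 0]: now -5*t**3*log(t)/3 + ∫(5*t**2/3) dt.
Step 2. Evaluate the standard form: now -5*t**3*log(t)/3 + 5*t**3/9.
Answer: -5*t**3*log(t)/3 + 5*t**3/9.


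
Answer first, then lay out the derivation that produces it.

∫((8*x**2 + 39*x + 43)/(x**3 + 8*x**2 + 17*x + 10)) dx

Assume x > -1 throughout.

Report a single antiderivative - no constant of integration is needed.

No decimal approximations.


The answer is 3*log(x + 1) + log(x + 2) + 4*log(x + 5).
Step 1. Decompose ∫((8*x**2 + 39*x + 43)/(x**3 + 8*x**2 + 17*x + 10)) dx by partial fractions, (8*x**2 + 39*x + 43)/(x**3 + 8*x**2 + 17*x + 10) = 4/(x + 5) + 1/(x + 2) + 3/(x + 1): now ∫(3/(x + 1)) dx + ∫(1/(x + 2)) dx + ∫(4/(x + 5)) dx.
Step 2. Evaluate the standard form [assuming x > -5]: now 4*log(x + 5) + ∫(3/(x + 1)) dx + ∫(1/(x + 2)) dx.
Step 3. Evaluate the standard form [assuming x > -2]: now log(x + 2) + 4*log(x + 5) + ∫(3/(x + 1)) dx.
Step 4. Evaluate the standard form [assuming x > -1]: now 3*log(x + 1) + log(x + 2) + 4*log(x + 5).
Answer: 3*log(x + 1) + log(x + 2) + 4*log(x + 5).


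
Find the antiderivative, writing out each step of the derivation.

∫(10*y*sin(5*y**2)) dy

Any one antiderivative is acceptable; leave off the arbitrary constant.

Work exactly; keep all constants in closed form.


Step 1. Substitute u = y**2, turning ∫(10*y*sin(5*y**2)) dy into ∫(5*sin(5*u)) du: now ∫(5*sin(5*u)) du.
Step 2. Evaluate the standard form: now -cos(5*u).
Step 3. Substitute back u = y**2: now -cos(5*y**2).
Answer: -cos(5*y**2).


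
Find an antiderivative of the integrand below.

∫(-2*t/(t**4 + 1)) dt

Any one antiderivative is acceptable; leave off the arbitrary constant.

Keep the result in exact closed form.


Answer: -atan(t**2).


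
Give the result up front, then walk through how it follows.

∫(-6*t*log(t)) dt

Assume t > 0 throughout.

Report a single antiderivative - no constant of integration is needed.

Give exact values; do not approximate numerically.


The answer is -3*t**2*log(t) + 3*t**2/2.
Step 1. Integrate ∫(-6*t*log(t)) dt by parts with u = log(t), dv = (-6*t) dt, so v = -3*t**2 [assuming t > 0]: now -3*t**2*log(t) + ∫(3*t) dt.
Step 2. Evaluate the standard form: now -3*t**2*log(t) + 3*t**2/2.
Answer: -3*t**2*log(t) + 3*t**2/2.


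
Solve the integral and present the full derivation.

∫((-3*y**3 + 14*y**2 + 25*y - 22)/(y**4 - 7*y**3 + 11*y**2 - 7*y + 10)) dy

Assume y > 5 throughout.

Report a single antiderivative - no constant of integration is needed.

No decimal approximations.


Step 1. Decompose ∫((-3*y**3 + 14*y**2 + 25*y - 22)/(y**4 - 7*y**3 + 11*y**2 - 7*y + 10)) dy by partial fractions, (-3*y**3 + 14*y**2 + 25*y - 22)/(y**4 - 7*y**3 + 11*y**2 - 7*y + 10) = -4/(y**2 + 1) - 4/(y - 2) + 1/(y - 5): now ∫(1/(y - 5)) dy + ∫(-4/(y - 2)) dy + ∫(-4/(y**2 + 1)) dy.
Step 2. Evaluate the standard form [assuming y > 5]: now log(y - 5) + ∫(-4/(y - 2)) dy + ∫(-4/(y**2 + 1)) dy.
Step 3. Evaluate the standard form [assuming y > 2]: now log(y - 5) - 4*log(y - 2) + ∫(-4/(y**2 + 1)) dy.
Step 4. Evaluate the standard form: now log(y - 5) - 4*log(y - 2) - 4*atan(y).
Answer: log(y - 5) - 4*log(y - 2) - 4*atan(y).


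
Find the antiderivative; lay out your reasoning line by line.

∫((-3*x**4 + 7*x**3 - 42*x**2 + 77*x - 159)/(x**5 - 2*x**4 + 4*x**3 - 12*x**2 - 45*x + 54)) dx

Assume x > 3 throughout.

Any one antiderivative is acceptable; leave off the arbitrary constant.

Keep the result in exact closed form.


Step 1. Decompose ∫((-3*x**4 + 7*x**3 - 42*x**2 + 77*x - 159)/(x**5 - 2*x**4 + 4*x**3 - 12*x**2 - 45*x + 54)) dx by partial fractions, (-3*x**4 + 7*x**3 - 42*x**2 + 77*x - 159)/(x**5 - 2*x**4 + 4*x**3 - 12*x**2 - 45*x + 54) = -1/(x**2 + 9) - 3/(x + 2) + 2/(x - 1) - 2/(x - 3): now ∫(-2/(x - 3)) dx + ∫(2/(x - 1)) dx + ∫(-3/(x + 2)) dx + ∫(-1/(x**2 + 9)) dx.
Step 2. Evaluate the standard form [assuming x > 1]: now 2*log(x - 1) + ∫(-2/(x - 3)) dx + ∫(-3/(x + 2)) dx + ∫(-1/(x**2 + 9)) dx.
Step 3. Evaluate the standard form [assuming x > -2]: now 2*log(x - 1) - 3*log(x + 2) + ∫(-2/(x - 3)) dx + ∫(-1/(x**2 + 9)) dx.
Step 4. Evaluate the standard form [assuming x > 3]: now -2*log(x - 3) + 2*log(x - 1) - 3*log(x + 2) + ∫(-1/(x**2 + 9)) dx.
Step 5. Evaluate the standard form: now -2*log(x - 3) + 2*log(x - 1) - 3*log(x + 2) - atan(x/3)/3.
Answer: -2*log(x - 3) + 2*log(x - 1) - 3*log(x + 2) - atan(x/3)/3.


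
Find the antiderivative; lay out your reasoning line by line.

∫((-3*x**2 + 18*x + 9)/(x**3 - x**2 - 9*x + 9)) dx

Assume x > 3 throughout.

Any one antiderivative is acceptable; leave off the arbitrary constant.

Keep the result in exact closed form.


Step 1. Decompose ∫((-3*x**2 + 18*x + 9)/(x**3 - x**2 - 9*x + 9)) dx by partial fractions, (-3*x**2 + 18*x + 9)/(x**3 - x**2 - 9*x + 9) = -3/(x + 3) - 3/(x - 1) + 3/(x - 3): now ∫(3/(x - 3)) dx + ∫(-3/(x - 1)) dx + ∫(-3/(x + 3)) dx.
Step 2. Evaluate the standard form [assuming x > 1]: now -3*log(x - 1) + ∫(3/(x - 3)) dx + ∫(-3/(x + 3)) dx.
Step 3. Evaluate the standard form [assuming x > 3]: now 3*log(x - 3) - 3*log(x - 1) + ∫(-3/(x + 3)) dx.
Step 4. Evaluate the standard form [assuming x > -3]: now 3*log(x - 3) - 3*log(x - 1) - 3*log(x + 3).
Answer: 3*log(x - 3) - 3*log(x - 1) - 3*log(x + 3).


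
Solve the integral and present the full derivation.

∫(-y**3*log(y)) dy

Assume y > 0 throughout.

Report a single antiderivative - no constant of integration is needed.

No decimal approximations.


Step 1. Integrate ∫(-y**3*log(y)) dy by parts with u = log(y), dv = (-y**3) dy, so v = -y**4/4 [assuming y > 0]: now -y**4*log(y)/4 + ∫(y**3/4) dy.
Step 2. Evaluate the standard form: now -y**4*log(y)/4 + y**4/16.
Answer: -y**4*log(y)/4 + y**4/16.


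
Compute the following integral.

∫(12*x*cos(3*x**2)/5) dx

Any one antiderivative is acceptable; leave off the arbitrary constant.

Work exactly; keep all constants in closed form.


Answer: 2*sin(3*x**2)/5.


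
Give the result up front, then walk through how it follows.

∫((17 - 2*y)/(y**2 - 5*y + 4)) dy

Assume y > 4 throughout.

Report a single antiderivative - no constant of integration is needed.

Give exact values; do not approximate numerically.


The answer is 3*log(y - 4) - 5*log(y - 1).
Step 1. Decompose ∫((17 - 2*y)/(y**2 - 5*y + 4)) dy by partial fractions, (17 - 2*y)/(y**2 - 5*y + 4) = -5/(y - 1) + 3/(y - 4): now ∫(3/(y - 4)) dy + ∫(-5/(y - 1)) dy.
Step 2. Evaluate the standard form [assuming y > 1]: now -5*log(y - 1) + ∫(3/(y - 4)) dy.
Step 3. Evaluate the standard form [assuming y > 4]: now 3*log(y - 4) - 5*log(y - 1).
Answer: 3*log(y - 4) - 5*log(y - 1).


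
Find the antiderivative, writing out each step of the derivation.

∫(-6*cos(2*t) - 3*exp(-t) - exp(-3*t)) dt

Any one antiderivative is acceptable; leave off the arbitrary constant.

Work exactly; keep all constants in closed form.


Step 1. Rewrite: now ∫(-exp(-3*t)) dt + ∫(-3*exp(-t)) dt + ∫(-6*cos(2*t)) dt.
Step 2. Evaluate the standard form: now ∫(-3*exp(-t)) dt + ∫(-6*cos(2*t)) dt + exp(-3*t)/3.
Step 3. Evaluate the standard form: now -3*sin(2*t) + ∫(-3*exp(-t)) dt + exp(-3*t)/3.
Step 4. Evaluate the standard form: now -3*sin(2*t) + 3*exp(-t) + exp(-3*t)/3.
Answer: -3*sin(2*t) + 3*exp(-t) + exp(-3*t)/3.


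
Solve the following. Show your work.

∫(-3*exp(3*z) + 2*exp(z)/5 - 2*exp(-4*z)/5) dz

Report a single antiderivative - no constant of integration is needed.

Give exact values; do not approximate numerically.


Step 1. Rewrite: now ∫(-2*exp(-4*z)/5) dz + ∫(2*exp(z)/5) dz + ∫(-3*exp(3*z)) dz.
Step 2. Evaluate the standard form: now -exp(3*z) + ∫(-2*exp(-4*z)/5) dz + ∫(2*exp(z)/5) dz.
Step 3. Evaluate the standard form: now -exp(3*z) + ∫(2*exp(z)/5) dz + exp(-4*z)/10.
Step 4. Evaluate the standard form: now -exp(3*z) + 2*exp(z)/5 + exp(-4*z)/10.
Answer: -exp(3*z) + 2*exp(z)/5 + exp(-4*z)/10.


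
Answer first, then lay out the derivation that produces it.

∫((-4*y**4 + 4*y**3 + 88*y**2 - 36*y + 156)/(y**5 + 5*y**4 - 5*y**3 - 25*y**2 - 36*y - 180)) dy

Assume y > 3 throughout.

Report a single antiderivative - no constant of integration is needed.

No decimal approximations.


The answer is log(y - 3) - 4*log(y + 3) - log(y + 5) + 2*atan(y/2).
Step 1. Decompose ∫((-4*y**4 + 4*y**3 + 88*y**2 - 36*y + 156)/(y**5 + 5*y**4 - 5*y**3 - 25*y**2 - 36*y - 180)) dy by partial fractions, (-4*y**4 + 4*y**3 + 88*y**2 - 36*y + 156)/(y**5 + 5*y**4 - 5*y**3 - 25*y**2 - 36*y - 180) = 4/(y**2 + 4) - 1/(y + 5) - 4/(y + 3) + 1/(y - 3): now ∫(1/(y - 3)) dy + ∫(-4/(y + 3)) dy + ∫(-1/(y + 5)) dy + ∫(4/(y**2 + 4)) dy.
Step 2. Evaluate the standard form [assuming y > -5]: now -log(y + 5) + ∫(1/(y - 3)) dy + ∫(-4/(y + 3)) dy + ∫(4/(y**2 + 4)) dy.
Step 3. Evaluate the standard form [assuming y > -3]: now -4*log(y + 3) - log(y + 5) + ∫(1/(y - 3)) dy + ∫(4/(y**2 + 4)) dy.
Step 4. Evaluate the standard form [assuming y > 3]: now log(y - 3) - 4*log(y + 3) - log(y + 5) + ∫(4/(y**2 + 4)) dy.
Step 5. Evaluate the standard form: now log(y - 3) - 4*log(y + 3) - log(y + 5) + 2*atan(y/2).
Answer: log(y - 3) - 4*log(y + 3) - log(y + 5) + 2*atan(y/2).


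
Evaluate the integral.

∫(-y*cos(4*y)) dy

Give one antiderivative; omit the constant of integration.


Answer: -y*sin(4*y)/4 - cos(4*y)/16.


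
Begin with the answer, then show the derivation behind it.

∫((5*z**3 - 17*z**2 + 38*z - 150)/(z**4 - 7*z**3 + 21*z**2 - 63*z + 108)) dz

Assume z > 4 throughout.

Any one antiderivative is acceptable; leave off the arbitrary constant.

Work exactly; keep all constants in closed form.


The answer is 2*log(z - 4) + 3*log(z - 3) + atan(z/3)/3.
Step 1. Decompose ∫((5*z**3 - 17*z**2 + 38*z - 150)/(z**4 - 7*z**3 + 21*z**2 - 63*z + 108)) dz by partial fractions, (5*z**3 - 17*z**2 + 38*z - 150)/(z**4 - 7*z**3 + 21*z**2 - 63*z + 108) = 1/(z**2 + 9) + 3/(z - 3) + 2/(z - 4): now ∫(2/(z - 4)) dz + ∫(3/(z - 3)) dz + ∫(1/(z**2 + 9)) dz.
Step 2. Evaluate the standard form [assuming z > 3]: now 3*log(z - 3) + ∫(2/(z - 4)) dz + ∫(1/(z**2 + 9)) dz.
Step 3. Evaluate the standard form [assuming z > 4]: now 2*log(z - 4) + 3*log(z - 3) + ∫(1/(z**2 + 9)) dz.
Step 4. Evaluate the standard form: now 2*log(z - 4) + 3*log(z - 3) + atan(z/3)/3.
Answer: 2*log(z - 4) + 3*log(z - 3) + atan(z/3)/3.


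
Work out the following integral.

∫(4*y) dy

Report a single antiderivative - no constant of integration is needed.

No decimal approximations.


Answer: 2*y**2.


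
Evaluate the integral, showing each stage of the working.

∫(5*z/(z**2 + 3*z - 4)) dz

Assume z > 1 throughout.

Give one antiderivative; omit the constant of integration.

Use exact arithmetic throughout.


Step 1. Decompose ∫(5*z/(z**2 + 3*z - 4)) dz by partial fractions, 5*z/(z**2 + 3*z - 4) = 4/(z + 4) + 1/(z - 1): now ∫(1/(z - 1)) dz + ∫(4/(z + 4)) dz.
Step 2. Evaluate the standard form [assuming z > 1]: now log(z - 1) + ∫(4/(z + 4)) dz.
Step 3. Evaluate the standard form [assuming z > -4]: now log(z - 1) + 4*log(z + 4).
Answer: log(z - 1) + 4*log(z + 4).


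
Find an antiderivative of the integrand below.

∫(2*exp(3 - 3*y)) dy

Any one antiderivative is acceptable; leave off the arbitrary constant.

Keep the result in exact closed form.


Answer: -2*exp(3 - 3*y)/3.


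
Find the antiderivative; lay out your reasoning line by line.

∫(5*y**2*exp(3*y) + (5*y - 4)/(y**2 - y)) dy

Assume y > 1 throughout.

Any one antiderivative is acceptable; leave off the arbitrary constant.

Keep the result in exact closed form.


Step 1. Rewrite: now ∫(5*y**2*exp(3*y)) dy + ∫((5*y - 4)/(y**2 - y)) dy.
Step 2. Integrate ∫(5*y**2*exp(3*y)) dy by parts with u = y**2, dv = (5*exp(3*y)) dy, so v = 5*exp(3*y)/3: now 5*y**2*exp(3*y)/3 + ∫(-10*y*exp(3*y)/3) dy + ∫((5*y - 4)/(y**2 - y)) dy.
Step 3. Integrate ∫(-10*y*exp(3*y)/3) dy by parts with u = y, dv = (-10*exp(3*y)/3) dy, so v = -10*exp(3*y)/9: now 5*y**2*exp(3*y)/3 - 10*y*exp(3*y)/9 + ∫((5*y - 4)/(y**2 - y)) dy + ∫(10*exp(3*y)/9) dy.
Step 4. Evaluate the standard form: now 5*y**2*exp(3*y)/3 - 10*y*exp(3*y)/9 + 10*exp(3*y)/27 + ∫((5*y - 4)/(y**2 - y)) dy.
Step 5. Decompose ∫((5*y - 4)/(y**2 - y)) dy by partial fractions, (5*y - 4)/(y**2 - y) = 1/(y - 1) + 4/y: now 5*y**2*exp(3*y)/3 - 10*y*exp(3*y)/9 + 10*exp(3*y)/27 + ∫(4/y) dy + ∫(1/(y - 1)) dy.
Step 6. Evaluate the standard form [assuming y > 0]: now 5*y**2*exp(3*y)/3 - 10*y*exp(3*y)/9 + 10*exp(3*y)/27 + 4*log(y) + ∫(1/(y - 1)) dy.
Step 7. Evaluate the standard form [assuming y > 1]: now 5*y**2*exp(3*y)/3 - 10*y*exp(3*y)/9 + 10*exp(3*y)/27 + 4*log(y) + log(y - 1).
Answer: 5*y**2*exp(3*y)/3 - 10*y*exp(3*y)/9 + 10*exp(3*y)/27 + 4*log(y) + log(y - 1).


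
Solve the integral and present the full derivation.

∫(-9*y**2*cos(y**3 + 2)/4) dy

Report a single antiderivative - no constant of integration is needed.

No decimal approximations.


Step 1. Substitute u = y**3 + 2, turning ∫(-9*y**2*cos(y**3 + 2)/4) dy into ∫(-3*cos(u)/4) du: now ∫(-3*cos(u)/4) du.
Step 2. Evaluate the standard form: now -3*sin(u)/4.
Step 3. Substitute back u = y**3 + 2: now -3*sin(y**3 + 2)/4.
Answer: -3*sin(y**3 + 2)/4.


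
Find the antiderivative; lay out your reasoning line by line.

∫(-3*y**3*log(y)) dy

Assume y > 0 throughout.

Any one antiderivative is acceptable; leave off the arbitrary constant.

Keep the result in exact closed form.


Step 1. Integrate ∫(-3*y**3*log(y)) dy by parts with u = log(y), dv = (-3*y**3) dy, so v = -3*y**4/4 [assuming y > 0]: now -3*y**4*log(y)/4 + ∫(3*y**3/4) dy.
Step 2. Evaluate the standard form: now -3*y**4*log(y)/4 + 3*y**4/16.
Answer: -3*y**4*log(y)/4 + 3*y**4/16.
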